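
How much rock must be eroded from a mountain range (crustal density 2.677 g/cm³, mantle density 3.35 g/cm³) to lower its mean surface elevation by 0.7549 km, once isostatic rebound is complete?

Net drop Δ = e − u = e − e ρ_c/ρ_m = e (ρ_m − ρ_c)/ρ_m.
e = Δ ρ_m/(ρ_m − ρ_c) = 0.7549 km × 3.35/0.673 = 3.76 km.

3.76 km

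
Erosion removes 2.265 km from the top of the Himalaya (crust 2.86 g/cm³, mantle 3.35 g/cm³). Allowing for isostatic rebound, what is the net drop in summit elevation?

Rebound u = e ρ_c/ρ_m = 2.265 km × 2.86/3.35 = 1.934 km.
Net surface drop = e − u = 2.265 km − 1.934 km = e (ρ_m − ρ_c)/ρ_m = 0.331 km.

0.331 km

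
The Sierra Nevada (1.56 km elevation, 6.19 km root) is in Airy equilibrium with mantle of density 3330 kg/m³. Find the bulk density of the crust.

2660 kg/m³

ρ_c h = (ρ_m − ρ_c) r → ρ_c (h + r) = ρ_m r → ρ_c = ρ_m r / (h + r).
ρ_c = 3330 × 6.19 km / (1.56 km + 6.19 km) = 2660 kg/m³.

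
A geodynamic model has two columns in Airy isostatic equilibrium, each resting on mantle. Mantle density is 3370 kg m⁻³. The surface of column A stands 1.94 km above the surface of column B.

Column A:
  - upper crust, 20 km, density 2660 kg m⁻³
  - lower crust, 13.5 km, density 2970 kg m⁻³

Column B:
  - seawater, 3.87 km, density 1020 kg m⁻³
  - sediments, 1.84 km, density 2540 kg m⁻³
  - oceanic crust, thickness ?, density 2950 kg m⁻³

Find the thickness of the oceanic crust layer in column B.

Take the compensation level at the base of the deeper column (depth z_c below the surface of column A) and equate Σ ρ_i t_i down to z_c; mantle fills any gap and the z_c terms cancel.
Column A: 20×2660 + 13.5×2970 + (z_c − 33.5)×3370
Column B: 1.94×0 + 3.87×1020 + 1.84×2540 + x×2950 + (z_c − 1.94 − 5.71 − x)×3370
The z_c×3370 term appears on both sides and cancels. Collect the known terms of each column as K = Σ(ρt)_known − 3370 × (depth of known layers): K_A = 93295 − 3370×33.5 = −19600; K_B = 8621 − 3370×(1.94 + 5.71) = −17159.5.
Balance: K_A = K_B − x×(3370 − 2950), so x = (K_B − K_A)/(3370 − 2950) = 2440.5/420 = 5.81 km.

5.81 km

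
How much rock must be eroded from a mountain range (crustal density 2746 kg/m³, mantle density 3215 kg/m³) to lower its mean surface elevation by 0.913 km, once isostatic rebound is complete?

6.26 km

Net drop Δ = e − u = e − e ρ_c/ρ_m = e (ρ_m − ρ_c)/ρ_m.
e = Δ ρ_m/(ρ_m − ρ_c) = 0.913 km × 3215/469 = 6.26 km.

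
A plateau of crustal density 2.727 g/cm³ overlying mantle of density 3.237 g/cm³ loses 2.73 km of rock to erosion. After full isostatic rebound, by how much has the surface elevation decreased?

Rebound u = e ρ_c/ρ_m = 2.73 km × 2.727/3.237 = 2.3 km.
Net surface drop = e − u = 2.73 km − 2.3 km = e (ρ_m − ρ_c)/ρ_m = 0.43 km.

0.43 km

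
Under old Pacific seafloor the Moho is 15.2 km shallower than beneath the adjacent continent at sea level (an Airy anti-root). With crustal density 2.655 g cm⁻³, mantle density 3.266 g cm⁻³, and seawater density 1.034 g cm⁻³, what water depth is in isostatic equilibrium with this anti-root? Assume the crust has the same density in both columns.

Replacing a thickness d of crust by seawater at the top must be balanced by replacing crust with mantle at the base: d (ρ_c − ρ_w) = a (ρ_m − ρ_c).
d = a (ρ_m − ρ_c)/(ρ_c − ρ_w) = 15.2 km × 0.611/1.621 = 5.73 km.

5.73 km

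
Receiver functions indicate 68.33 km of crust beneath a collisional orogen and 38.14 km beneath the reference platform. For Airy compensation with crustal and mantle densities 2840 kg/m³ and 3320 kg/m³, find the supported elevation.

Excess crust Δ = 68.33 km − 38.14 km = 30.19 km, split between elevation h and root r with h + r = Δ.
Airy balance ρ_c h = (ρ_m − ρ_c) r gives r = h ρ_c/(ρ_m − ρ_c), so h (1 + ρ_c/(ρ_m − ρ_c)) = Δ, i.e. h = Δ (ρ_m − ρ_c)/ρ_m.
h = 30.19 km × 480/3320 = 4.36 km.

4.36 km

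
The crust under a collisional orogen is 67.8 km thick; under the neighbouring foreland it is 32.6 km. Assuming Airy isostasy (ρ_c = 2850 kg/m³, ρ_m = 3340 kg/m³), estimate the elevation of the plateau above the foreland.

5.16 km

Excess crust Δ = 67.8 km − 32.6 km = 35.2 km, split between elevation h and root r with h + r = Δ.
Airy balance ρ_c h = (ρ_m − ρ_c) r gives r = h ρ_c/(ρ_m − ρ_c), so h (1 + ρ_c/(ρ_m − ρ_c)) = Δ, i.e. h = Δ (ρ_m − ρ_c)/ρ_m.
h = 35.2 km × 490/3340 = 5.16 km.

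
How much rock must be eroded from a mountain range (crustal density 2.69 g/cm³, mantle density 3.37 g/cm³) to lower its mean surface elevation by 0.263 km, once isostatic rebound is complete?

1.3 km

Net drop Δ = e − u = e − e ρ_c/ρ_m = e (ρ_m − ρ_c)/ρ_m.
e = Δ ρ_m/(ρ_m − ρ_c) = 0.263 km × 3.37/0.68 = 1.3 km.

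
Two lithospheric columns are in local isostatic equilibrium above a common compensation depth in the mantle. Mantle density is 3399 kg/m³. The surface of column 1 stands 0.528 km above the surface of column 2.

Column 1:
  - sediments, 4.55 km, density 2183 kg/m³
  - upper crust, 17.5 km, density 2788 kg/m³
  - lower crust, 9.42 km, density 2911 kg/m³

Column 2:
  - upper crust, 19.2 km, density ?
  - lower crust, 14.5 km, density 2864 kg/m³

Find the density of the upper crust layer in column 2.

Take the compensation level at the base of the deeper column (depth z_c below the surface of column 1) and equate Σ ρ_i t_i down to z_c; mantle fills any gap and the z_c terms cancel.
Column 1: 4.55×2183 + 17.5×2788 + 9.42×2911 + (z_c − 31.47)×3399
Column 2: 0.528×0 + 19.2×ρ + 14.5×2864 + (z_c − 0.528 − 33.7)×3399
The z_c×3399 term appears on both sides and cancels. Collect the known terms of each column as K = Σ(ρt)_known − 3399 × (depth of known layers): K_1 = 86144.27 − 3399×31.47 = −20822.26; K_2 = 41528 − 3399×(0.528 + 33.7) = −74812.972.
Balance: K_1 = K_2 + 19.2×ρ, so ρ = (K_1 − K_2)/19.2 = 53990.7/19.2 = 2810 kg/m³.

2810 kg/m³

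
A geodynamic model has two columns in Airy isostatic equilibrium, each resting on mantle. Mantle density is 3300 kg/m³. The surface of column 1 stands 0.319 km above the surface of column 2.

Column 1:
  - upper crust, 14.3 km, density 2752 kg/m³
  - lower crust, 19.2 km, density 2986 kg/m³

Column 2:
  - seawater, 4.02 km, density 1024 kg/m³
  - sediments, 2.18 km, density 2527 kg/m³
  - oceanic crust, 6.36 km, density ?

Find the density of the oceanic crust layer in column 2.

2990 kg/m³

Take the compensation level at the base of the deeper column (depth z_c below the surface of column 1) and equate Σ ρ_i t_i down to z_c; mantle fills any gap and the z_c terms cancel.
Column 1: 14.3×2752 + 19.2×2986 + (z_c − 33.5)×3300
Column 2: 0.319×0 + 4.02×1024 + 2.18×2527 + 6.36×ρ + (z_c − 0.319 − 12.56)×3300
The z_c×3300 term appears on both sides and cancels. Collect the known terms of each column as K = Σ(ρt)_known − 3300 × (depth of known layers): K_1 = 96684.8 − 3300×33.5 = −13865.2; K_2 = 9625.34 − 3300×(0.319 + 12.56) = −32875.36.
Balance: K_1 = K_2 + 6.36×ρ, so ρ = (K_1 − K_2)/6.36 = 19010.2/6.36 = 2990 kg/m³.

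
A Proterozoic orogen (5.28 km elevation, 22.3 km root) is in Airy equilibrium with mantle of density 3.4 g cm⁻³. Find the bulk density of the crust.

ρ_c h = (ρ_m − ρ_c) r → ρ_c (h + r) = ρ_m r → ρ_c = ρ_m r / (h + r).
ρ_c = 3.4 × 22.3 km / (5.28 km + 22.3 km) = 2.75 g cm⁻³.

2.75 g cm⁻³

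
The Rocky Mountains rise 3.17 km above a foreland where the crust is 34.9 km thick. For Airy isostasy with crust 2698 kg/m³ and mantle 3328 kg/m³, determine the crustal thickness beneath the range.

Root depth r = h ρ_c / (ρ_m − ρ_c) = 3.17 km × 2698 / 630 = 13.58 km.
Total thickness = T + h + r = 34.9 km + 3.17 km + 13.58 km = 51.6 km.

51.6 km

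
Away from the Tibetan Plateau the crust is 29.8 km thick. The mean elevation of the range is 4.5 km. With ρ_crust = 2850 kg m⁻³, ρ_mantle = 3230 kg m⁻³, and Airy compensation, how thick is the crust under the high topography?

Root depth r = h ρ_c / (ρ_m − ρ_c) = 4.5 km × 2850 / 380 = 33.75 km.
Total thickness = T + h + r = 29.8 km + 4.5 km + 33.75 km = 68 km.

68 km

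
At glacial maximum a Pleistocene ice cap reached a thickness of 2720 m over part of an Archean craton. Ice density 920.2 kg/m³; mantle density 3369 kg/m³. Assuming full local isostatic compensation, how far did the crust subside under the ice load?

743 m

For local isostatic compensation: the ice load ρ_ice t is balanced by mantle displaced below, ρ_m s.
s = t ρ_ice / ρ_m = 2720 m × 920.2/3369 = 743 m.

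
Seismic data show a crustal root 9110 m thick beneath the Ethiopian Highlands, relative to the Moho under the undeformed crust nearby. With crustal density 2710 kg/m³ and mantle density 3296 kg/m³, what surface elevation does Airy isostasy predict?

1970 m

Equating mass per unit area of the two columns: ρ_c h = (ρ_m − ρ_c) r.
h = r (ρ_m − ρ_c) / ρ_c = 9110 m × (3296 − 2710) / 2710 = 1970 m.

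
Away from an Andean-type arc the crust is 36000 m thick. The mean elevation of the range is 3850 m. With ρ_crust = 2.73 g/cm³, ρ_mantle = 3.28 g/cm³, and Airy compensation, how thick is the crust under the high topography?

Root depth r = h ρ_c / (ρ_m − ρ_c) = 3850 m × 2.73 / 0.55 = 19110 m.
Total thickness = T + h + r = 36000 m + 3850 m + 19110 m = 59000 m.

59000 m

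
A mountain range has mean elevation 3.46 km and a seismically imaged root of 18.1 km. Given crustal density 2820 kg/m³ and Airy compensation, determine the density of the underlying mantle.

Airy balance: ρ_c h = (ρ_m − ρ_c) r → ρ_m = ρ_c (1 + h/r).
ρ_m = 2820 × (1 + 3.46 km/18.1 km) = 3360 kg/m³.

3360 kg/m³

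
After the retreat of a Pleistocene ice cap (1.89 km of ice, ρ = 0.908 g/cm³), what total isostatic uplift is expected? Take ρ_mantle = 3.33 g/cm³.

Removing the load lets mantle flow back in; uplift u satisfies ρ_ice t = ρ_m u.
u = t ρ_ice/ρ_m = 1.89 km × 0.908/3.33 = 0.515 km.

0.515 km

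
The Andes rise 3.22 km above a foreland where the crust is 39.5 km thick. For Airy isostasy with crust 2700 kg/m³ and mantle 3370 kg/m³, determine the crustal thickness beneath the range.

55.7 km

Root depth r = h ρ_c / (ρ_m − ρ_c) = 3.22 km × 2700 / 670 = 12.98 km.
Total thickness = T + h + r = 39.5 km + 3.22 km + 12.98 km = 55.7 km.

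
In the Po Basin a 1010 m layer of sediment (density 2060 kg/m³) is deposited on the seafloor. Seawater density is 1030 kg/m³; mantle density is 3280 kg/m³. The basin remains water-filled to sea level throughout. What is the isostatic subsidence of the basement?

Submarine loading: the sediment displaces seawater, and the subsidence is in turn flooded, so s (ρ_m − ρ_w) = t (ρ_sed − ρ_w).
s = 1010 m × (2060 − 1030) / (3280 − 1030) = 462 m.

462 m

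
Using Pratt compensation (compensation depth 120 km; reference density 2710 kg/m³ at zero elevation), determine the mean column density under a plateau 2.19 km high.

2660 kg/m³

Pratt balance: ρ_ref D = ρ (D + h).
ρ = ρ_ref D/(D + h) = 2710 × 120 km/(120 km + 2.19 km) = 2660 kg/m³.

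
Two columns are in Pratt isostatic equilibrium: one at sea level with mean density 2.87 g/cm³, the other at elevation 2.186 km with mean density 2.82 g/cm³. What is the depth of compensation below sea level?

ρ_ref D = ρ (D + h) → D (ρ_ref − ρ) = ρ h.
D = ρ h/(ρ_ref − ρ) = 2.82 × 2.186 km/(2.87 − 2.82) = 123 km.

123 km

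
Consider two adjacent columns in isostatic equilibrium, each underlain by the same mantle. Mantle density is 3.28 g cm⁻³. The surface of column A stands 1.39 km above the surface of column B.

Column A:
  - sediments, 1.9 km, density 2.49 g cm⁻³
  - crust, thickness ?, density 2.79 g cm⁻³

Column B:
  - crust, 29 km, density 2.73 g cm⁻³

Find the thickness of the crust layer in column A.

Take the compensation level at the base of the deeper column (depth z_c below the surface of column A) and equate Σ ρ_i t_i down to z_c; mantle fills any gap and the z_c terms cancel.
Column A: 1.9×2.49 + x×2.79 + (z_c − 1.9 − x)×3.28
Column B: 1.39×0 + 29×2.73 + (z_c − 1.39 − 29)×3.28
The z_c×3.28 term appears on both sides and cancels. Collect the known terms of each column as K = Σ(ρt)_known − 3.28 × (depth of known layers): K_A = 4.731 − 3.28×1.9 = −1.501; K_B = 79.17 − 3.28×(1.39 + 29) = −20.5092.
Balance: K_A − x×(3.28 − 2.79) = K_B, so x = (K_A − K_B)/(3.28 − 2.79) = 19.0082/0.49 = 38.8 km.

38.8 km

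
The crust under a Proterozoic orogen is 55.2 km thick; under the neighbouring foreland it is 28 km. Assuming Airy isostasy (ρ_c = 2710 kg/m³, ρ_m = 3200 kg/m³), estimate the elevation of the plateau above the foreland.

4.17 km

Excess crust Δ = 55.2 km − 28 km = 27.2 km, split between elevation h and root r with h + r = Δ.
Airy balance ρ_c h = (ρ_m − ρ_c) r gives r = h ρ_c/(ρ_m − ρ_c), so h (1 + ρ_c/(ρ_m − ρ_c)) = Δ, i.e. h = Δ (ρ_m − ρ_c)/ρ_m.
h = 27.2 km × 490/3200 = 4.17 km.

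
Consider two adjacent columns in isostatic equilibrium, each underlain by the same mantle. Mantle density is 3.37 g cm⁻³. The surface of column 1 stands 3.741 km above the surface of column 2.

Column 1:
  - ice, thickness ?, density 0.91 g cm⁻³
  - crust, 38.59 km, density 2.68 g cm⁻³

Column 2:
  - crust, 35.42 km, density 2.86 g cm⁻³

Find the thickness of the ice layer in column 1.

1.64 km

Take the compensation level at the base of the deeper column (depth z_c below the surface of column 1) and equate Σ ρ_i t_i down to z_c; mantle fills any gap and the z_c terms cancel.
Column 1: x×0.91 + 38.59×2.68 + (z_c − 38.59 − x)×3.37
Column 2: 3.741×0 + 35.42×2.86 + (z_c − 3.741 − 35.42)×3.37
The z_c×3.37 term appears on both sides and cancels. Collect the known terms of each column as K = Σ(ρt)_known − 3.37 × (depth of known layers): K_1 = 103.4212 − 3.37×38.59 = −26.6271; K_2 = 101.3012 − 3.37×(3.741 + 35.42) = −30.67137.
Balance: K_1 − x×(3.37 − 0.91) = K_2, so x = (K_1 − K_2)/(3.37 − 0.91) = 4.04427/2.46 = 1.64 km.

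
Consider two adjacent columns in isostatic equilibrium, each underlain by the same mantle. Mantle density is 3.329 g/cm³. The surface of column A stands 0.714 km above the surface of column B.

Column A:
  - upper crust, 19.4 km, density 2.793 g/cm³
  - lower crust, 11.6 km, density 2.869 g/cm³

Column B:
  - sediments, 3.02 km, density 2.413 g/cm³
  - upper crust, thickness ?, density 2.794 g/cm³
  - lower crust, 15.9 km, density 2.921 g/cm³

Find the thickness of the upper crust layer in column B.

7.67 km

Take the compensation level at the base of the deeper column (depth z_c below the surface of column A) and equate Σ ρ_i t_i down to z_c; mantle fills any gap and the z_c terms cancel.
Column A: 19.4×2.793 + 11.6×2.869 + (z_c − 31)×3.329
Column B: 0.714×0 + 3.02×2.413 + x×2.794 + 15.9×2.921 + (z_c − 0.714 − 18.92 − x)×3.329
The z_c×3.329 term appears on both sides and cancels. Collect the known terms of each column as K = Σ(ρt)_known − 3.329 × (depth of known layers): K_A = 87.4646 − 3.329×31 = −15.7344; K_B = 53.73116 − 3.329×(0.714 + 18.92) = −11.630426.
Balance: K_A = K_B − x×(3.329 − 2.794), so x = (K_B − K_A)/(3.329 − 2.794) = 4.10397/0.535 = 7.67 km.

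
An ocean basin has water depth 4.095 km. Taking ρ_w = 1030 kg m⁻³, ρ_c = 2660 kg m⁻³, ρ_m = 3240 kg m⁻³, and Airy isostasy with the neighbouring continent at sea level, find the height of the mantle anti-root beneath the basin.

Equating mass per unit area of the two columns: replacing crust with seawater at the top is compensated by replacing crust with mantle at the base: d (ρ_c − ρ_w) = a (ρ_m − ρ_c).
a = d (ρ_c − ρ_w)/(ρ_m − ρ_c) = 4.095 km × 1630/580 = 11.5 km.

11.5 km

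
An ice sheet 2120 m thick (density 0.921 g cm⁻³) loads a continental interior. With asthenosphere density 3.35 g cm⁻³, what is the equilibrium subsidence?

583 m

Equating mass per unit area of the two columns: the ice load ρ_ice t is balanced by mantle displaced below, ρ_m s.
s = t ρ_ice / ρ_m = 2120 m × 0.921/3.35 = 583 m.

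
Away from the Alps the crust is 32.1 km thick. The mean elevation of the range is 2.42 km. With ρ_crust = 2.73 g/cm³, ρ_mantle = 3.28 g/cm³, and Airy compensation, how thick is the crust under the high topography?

46.5 km

Root depth r = h ρ_c / (ρ_m − ρ_c) = 2.42 km × 2.73 / 0.55 = 12.01 km.
Total thickness = T + h + r = 32.1 km + 2.42 km + 12.01 km = 46.5 km.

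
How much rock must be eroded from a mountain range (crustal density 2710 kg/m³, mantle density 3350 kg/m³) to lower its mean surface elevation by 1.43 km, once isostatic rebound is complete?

Net drop Δ = e − u = e − e ρ_c/ρ_m = e (ρ_m − ρ_c)/ρ_m.
e = Δ ρ_m/(ρ_m − ρ_c) = 1.43 km × 3350/640 = 7.49 km.

7.49 km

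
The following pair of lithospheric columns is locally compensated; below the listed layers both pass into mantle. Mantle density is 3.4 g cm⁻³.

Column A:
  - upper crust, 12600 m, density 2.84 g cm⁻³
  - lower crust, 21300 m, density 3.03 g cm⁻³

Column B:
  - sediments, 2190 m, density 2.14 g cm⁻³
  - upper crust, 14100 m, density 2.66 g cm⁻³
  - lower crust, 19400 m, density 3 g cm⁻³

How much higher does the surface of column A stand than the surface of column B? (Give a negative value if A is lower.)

For any compensation level in the mantle, the mantle terms cancel and isostasy reduces to e = (Σt_A − Σt_B) − (Σ(ρt)_A − Σ(ρt)_B) / ρ_m.
Σt_A = 33900 m; Σt_B = 35690 m; Σ(ρt)_A = 100323; Σ(ρt)_B = 100392.6 (in m·g cm⁻³).
e = (33900 − 35690) − (100323 − 100392.6) / 3.4 = −1770 m.

−1770 m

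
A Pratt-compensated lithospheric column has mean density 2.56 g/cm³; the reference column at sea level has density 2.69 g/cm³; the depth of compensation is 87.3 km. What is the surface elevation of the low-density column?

4.43 km

ρ_ref D = ρ (D + h) → h = D (ρ_ref − ρ)/ρ.
h = 87.3 km × (2.69 − 2.56)/2.56 = 4.43 km.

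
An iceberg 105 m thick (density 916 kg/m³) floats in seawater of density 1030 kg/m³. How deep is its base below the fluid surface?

Draft d = t ρ_obj/ρ_fluid = 105 m × 916/1030 = 93.4 m.

93.4 m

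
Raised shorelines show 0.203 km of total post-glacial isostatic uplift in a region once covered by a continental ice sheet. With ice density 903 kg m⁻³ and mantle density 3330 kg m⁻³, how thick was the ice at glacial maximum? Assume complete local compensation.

0.749 km

u = t ρ_ice/ρ_m → t = u ρ_m/ρ_ice = 0.203 km × 3330/903 = 0.749 km.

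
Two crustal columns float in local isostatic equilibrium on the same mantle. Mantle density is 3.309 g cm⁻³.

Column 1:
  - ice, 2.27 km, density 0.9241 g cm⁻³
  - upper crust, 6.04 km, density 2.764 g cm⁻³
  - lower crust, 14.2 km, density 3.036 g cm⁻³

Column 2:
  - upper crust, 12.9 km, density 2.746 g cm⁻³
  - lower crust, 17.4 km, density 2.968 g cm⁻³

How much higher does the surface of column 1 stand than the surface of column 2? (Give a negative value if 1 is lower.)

−0.186 km

For any compensation level in the mantle, the mantle terms cancel and isostasy reduces to e = (Σt_1 − Σt_2) − (Σ(ρt)_1 − Σ(ρt)_2) / ρ_m.
Σt_1 = 22.51 km; Σt_2 = 30.3 km; Σ(ρt)_1 = 61.903467; Σ(ρt)_2 = 87.0666 (in km·g cm⁻³).
e = (22.51 − 30.3) − (61.903467 − 87.0666) / 3.309 = −0.186 km.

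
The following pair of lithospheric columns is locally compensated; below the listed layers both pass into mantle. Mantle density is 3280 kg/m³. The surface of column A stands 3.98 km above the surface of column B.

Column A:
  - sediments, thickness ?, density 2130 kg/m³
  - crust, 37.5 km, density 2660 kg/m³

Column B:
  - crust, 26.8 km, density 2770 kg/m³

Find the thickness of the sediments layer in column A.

3.02 km

Take the compensation level at the base of the deeper column (depth z_c below the surface of column A) and equate Σ ρ_i t_i down to z_c; mantle fills any gap and the z_c terms cancel.
Column A: x×2130 + 37.5×2660 + (z_c − 37.5 − x)×3280
Column B: 3.98×0 + 26.8×2770 + (z_c − 3.98 − 26.8)×3280
The z_c×3280 term appears on both sides and cancels. Collect the known terms of each column as K = Σ(ρt)_known − 3280 × (depth of known layers): K_A = 99750 − 3280×37.5 = −23250; K_B = 74236 − 3280×(3.98 + 26.8) = −26722.4.
Balance: K_A − x×(3280 − 2130) = K_B, so x = (K_A − K_B)/(3280 − 2130) = 3472.4/1150 = 3.02 km.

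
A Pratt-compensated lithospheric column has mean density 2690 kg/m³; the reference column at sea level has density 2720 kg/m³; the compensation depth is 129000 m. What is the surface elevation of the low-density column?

ρ_ref D = ρ (D + h) → h = D (ρ_ref − ρ)/ρ.
h = 129000 m × (2720 − 2690)/2690 = 1440 m.

1440 m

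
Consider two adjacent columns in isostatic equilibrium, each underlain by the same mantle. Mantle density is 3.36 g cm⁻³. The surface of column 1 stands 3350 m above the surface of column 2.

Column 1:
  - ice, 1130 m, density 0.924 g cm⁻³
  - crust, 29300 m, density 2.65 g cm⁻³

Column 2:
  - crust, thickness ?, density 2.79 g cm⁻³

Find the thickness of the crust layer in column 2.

21600 m

Take the compensation level at the base of the deeper column (depth z_c below the surface of column 1) and equate Σ ρ_i t_i down to z_c; mantle fills any gap and the z_c terms cancel.
Column 1: 1130×0.924 + 29300×2.65 + (z_c − 30430)×3.36
Column 2: 3350×0 + x×2.79 + (z_c − 3350 − 0 − x)×3.36
The z_c×3.36 term appears on both sides and cancels. Collect the known terms of each column as K = Σ(ρt)_known − 3.36 × (depth of known layers): K_1 = 78689.12 − 3.36×30430 = −23555.68; K_2 = 0 − 3.36×(3350 + 0) = −11256.
Balance: K_1 = K_2 − x×(3.36 − 2.79), so x = (K_2 − K_1)/(3.36 − 2.79) = 12299.7/0.57 = 21600 m.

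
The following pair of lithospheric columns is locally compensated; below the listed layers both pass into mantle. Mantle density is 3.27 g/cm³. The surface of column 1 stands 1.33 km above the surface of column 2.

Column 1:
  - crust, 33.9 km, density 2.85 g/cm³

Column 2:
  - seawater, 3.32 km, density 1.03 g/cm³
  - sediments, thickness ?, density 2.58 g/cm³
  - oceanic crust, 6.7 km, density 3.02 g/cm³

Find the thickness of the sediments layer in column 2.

Take the compensation level at the base of the deeper column (depth z_c below the surface of column 1) and equate Σ ρ_i t_i down to z_c; mantle fills any gap and the z_c terms cancel.
Column 1: 33.9×2.85 + (z_c − 33.9)×3.27
Column 2: 1.33×0 + 3.32×1.03 + x×2.58 + 6.7×3.02 + (z_c − 1.33 − 10.02 − x)×3.27
The z_c×3.27 term appears on both sides and cancels. Collect the known terms of each column as K = Σ(ρt)_known − 3.27 × (depth of known layers): K_1 = 96.615 − 3.27×33.9 = −14.238; K_2 = 23.6536 − 3.27×(1.33 + 10.02) = −13.4609.
Balance: K_1 = K_2 − x×(3.27 − 2.58), so x = (K_2 − K_1)/(3.27 − 2.58) = 0.7771/0.69 = 1.13 km.

1.13 km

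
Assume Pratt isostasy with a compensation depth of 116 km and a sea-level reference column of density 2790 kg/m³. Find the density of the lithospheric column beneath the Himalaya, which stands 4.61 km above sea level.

Pratt balance: ρ_ref D = ρ (D + h).
ρ = ρ_ref D/(D + h) = 2790 × 116 km/(116 km + 4.61 km) = 2680 kg/m³.

2680 kg/m³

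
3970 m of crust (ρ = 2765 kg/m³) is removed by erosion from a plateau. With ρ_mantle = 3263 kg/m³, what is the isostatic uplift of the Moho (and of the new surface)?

Unloading: uplift u = e ρ_c/ρ_m = 3970 m × 2765/3263 = 3360 m.

3360 m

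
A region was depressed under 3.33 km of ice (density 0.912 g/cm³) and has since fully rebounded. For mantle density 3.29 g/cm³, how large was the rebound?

0.923 km

Removing the load lets mantle flow back in; uplift u satisfies ρ_ice t = ρ_m u.
u = t ρ_ice/ρ_m = 3.33 km × 0.912/3.29 = 0.923 km.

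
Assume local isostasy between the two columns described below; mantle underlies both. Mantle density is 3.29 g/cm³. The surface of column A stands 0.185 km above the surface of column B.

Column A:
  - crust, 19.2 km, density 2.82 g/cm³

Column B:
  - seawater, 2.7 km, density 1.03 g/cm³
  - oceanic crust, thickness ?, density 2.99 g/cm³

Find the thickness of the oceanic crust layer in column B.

7.71 km

Take the compensation level at the base of the deeper column (depth z_c below the surface of column A) and equate Σ ρ_i t_i down to z_c; mantle fills any gap and the z_c terms cancel.
Column A: 19.2×2.82 + (z_c − 19.2)×3.29
Column B: 0.185×0 + 2.7×1.03 + x×2.99 + (z_c − 0.185 − 2.7 − x)×3.29
The z_c×3.29 term appears on both sides and cancels. Collect the known terms of each column as K = Σ(ρt)_known − 3.29 × (depth of known layers): K_A = 54.144 − 3.29×19.2 = −9.024; K_B = 2.781 − 3.29×(0.185 + 2.7) = −6.71065.
Balance: K_A = K_B − x×(3.29 − 2.99), so x = (K_B − K_A)/(3.29 − 2.99) = 2.31335/0.3 = 7.71 km.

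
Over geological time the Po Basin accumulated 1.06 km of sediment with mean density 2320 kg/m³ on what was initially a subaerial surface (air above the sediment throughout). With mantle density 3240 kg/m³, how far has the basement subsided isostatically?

Subaerial load: s = t ρ_sed / ρ_m = 1.06 km × 2320/3240 = 0.759 km.

0.759 km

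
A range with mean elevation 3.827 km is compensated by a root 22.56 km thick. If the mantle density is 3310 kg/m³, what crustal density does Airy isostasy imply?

ρ_c h = (ρ_m − ρ_c) r → ρ_c (h + r) = ρ_m r → ρ_c = ρ_m r / (h + r).
ρ_c = 3310 × 22.56 km / (3.827 km + 22.56 km) = 2830 kg/m³.

2830 kg/m³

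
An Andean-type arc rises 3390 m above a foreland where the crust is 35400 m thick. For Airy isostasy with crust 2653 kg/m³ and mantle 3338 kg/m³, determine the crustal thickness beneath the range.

51900 m

Root depth r = h ρ_c / (ρ_m − ρ_c) = 3390 m × 2653 / 685 = 13130 m.
Total thickness = T + h + r = 35400 m + 3390 m + 13130 m = 51900 m.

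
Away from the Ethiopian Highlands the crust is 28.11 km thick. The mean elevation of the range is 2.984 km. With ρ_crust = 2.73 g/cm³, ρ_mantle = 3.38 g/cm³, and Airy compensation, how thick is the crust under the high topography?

43.6 km

Root depth r = h ρ_c / (ρ_m − ρ_c) = 2.984 km × 2.73 / 0.65 = 12.53 km.
Total thickness = T + h + r = 28.11 km + 2.984 km + 12.53 km = 43.6 km.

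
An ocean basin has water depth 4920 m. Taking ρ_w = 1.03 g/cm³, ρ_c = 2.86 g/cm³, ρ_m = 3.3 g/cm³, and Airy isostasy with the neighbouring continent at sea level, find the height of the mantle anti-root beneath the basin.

20500 m

By Archimedes' principle applied to the lithosphere: replacing crust with seawater at the top is compensated by replacing crust with mantle at the base: d (ρ_c − ρ_w) = a (ρ_m − ρ_c).
a = d (ρ_c − ρ_w)/(ρ_m − ρ_c) = 4920 m × 1.83/0.44 = 20500 m.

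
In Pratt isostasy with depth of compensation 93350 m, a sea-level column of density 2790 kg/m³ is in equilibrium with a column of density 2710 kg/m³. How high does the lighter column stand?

2760 m

ρ_ref D = ρ (D + h) → h = D (ρ_ref − ρ)/ρ.
h = 93350 m × (2790 − 2710)/2710 = 2760 m.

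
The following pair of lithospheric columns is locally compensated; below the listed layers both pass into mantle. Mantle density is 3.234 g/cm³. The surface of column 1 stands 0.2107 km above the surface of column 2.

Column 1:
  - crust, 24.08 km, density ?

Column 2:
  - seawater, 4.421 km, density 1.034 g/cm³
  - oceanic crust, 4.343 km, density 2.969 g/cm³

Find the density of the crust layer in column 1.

Take the compensation level at the base of the deeper column (depth z_c below the surface of column 1) and equate Σ ρ_i t_i down to z_c; mantle fills any gap and the z_c terms cancel.
Column 1: 24.08×ρ + (z_c − 24.08)×3.234
Column 2: 0.2107×0 + 4.421×1.034 + 4.343×2.969 + (z_c − 0.2107 − 8.764)×3.234
The z_c×3.234 term appears on both sides and cancels. Collect the known terms of each column as K = Σ(ρt)_known − 3.234 × (depth of known layers): K_1 = 0 − 3.234×24.08 = −77.87472; K_2 = 17.465681 − 3.234×(0.2107 + 8.764) = −11.5584988.
Balance: K_1 + 24.08×ρ = K_2, so ρ = (K_2 − K_1)/24.08 = 66.3162/24.08 = 2.75 g/cm³.

2.75 g/cm³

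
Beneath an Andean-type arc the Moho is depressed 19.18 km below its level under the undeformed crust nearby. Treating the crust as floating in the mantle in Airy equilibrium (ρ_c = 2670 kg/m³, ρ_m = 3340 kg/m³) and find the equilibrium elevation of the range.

4.81 km

In Airy isostatic equilibrium: ρ_c h = (ρ_m − ρ_c) r.
h = r (ρ_m − ρ_c) / ρ_c = 19.18 km × (3340 − 2670) / 2670 = 4.81 km.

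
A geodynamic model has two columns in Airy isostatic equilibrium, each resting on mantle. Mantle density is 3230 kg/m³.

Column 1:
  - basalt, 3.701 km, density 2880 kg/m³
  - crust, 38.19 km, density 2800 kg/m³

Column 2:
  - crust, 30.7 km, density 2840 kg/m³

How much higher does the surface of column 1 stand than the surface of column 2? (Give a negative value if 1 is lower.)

For any compensation level in the mantle, the mantle terms cancel and isostasy reduces to e = (Σt_1 − Σt_2) − (Σ(ρt)_1 − Σ(ρt)_2) / ρ_m.
Σt_1 = 41.891 km; Σt_2 = 30.7 km; Σ(ρt)_1 = 117590.88; Σ(ρt)_2 = 87188 (in km·kg/m³).
e = (41.891 − 30.7) − (117590.88 − 87188) / 3230 = 1.78 km.

1.78 km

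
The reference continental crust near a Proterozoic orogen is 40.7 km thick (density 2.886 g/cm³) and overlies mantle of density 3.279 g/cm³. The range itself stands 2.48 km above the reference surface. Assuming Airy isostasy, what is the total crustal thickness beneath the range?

61.4 km

Root depth r = h ρ_c / (ρ_m − ρ_c) = 2.48 km × 2.886 / 0.393 = 18.21 km.
Total thickness = T + h + r = 40.7 km + 2.48 km + 18.21 km = 61.4 km.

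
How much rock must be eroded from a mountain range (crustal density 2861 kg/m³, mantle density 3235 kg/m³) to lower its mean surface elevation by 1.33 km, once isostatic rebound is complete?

11.5 km

Net drop Δ = e − u = e − e ρ_c/ρ_m = e (ρ_m − ρ_c)/ρ_m.
e = Δ ρ_m/(ρ_m − ρ_c) = 1.33 km × 3235/374 = 11.5 km.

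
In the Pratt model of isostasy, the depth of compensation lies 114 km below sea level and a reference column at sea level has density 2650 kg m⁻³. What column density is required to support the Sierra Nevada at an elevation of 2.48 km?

2590 kg m⁻³

Pratt balance: ρ_ref D = ρ (D + h).
ρ = ρ_ref D/(D + h) = 2650 × 114 km/(114 km + 2.48 km) = 2590 kg m⁻³.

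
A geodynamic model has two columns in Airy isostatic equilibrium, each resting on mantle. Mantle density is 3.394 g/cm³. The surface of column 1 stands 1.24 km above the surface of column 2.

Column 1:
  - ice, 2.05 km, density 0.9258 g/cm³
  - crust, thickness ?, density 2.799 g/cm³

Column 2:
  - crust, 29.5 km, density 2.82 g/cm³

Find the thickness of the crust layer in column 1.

27 km

Take the compensation level at the base of the deeper column (depth z_c below the surface of column 1) and equate Σ ρ_i t_i down to z_c; mantle fills any gap and the z_c terms cancel.
Column 1: 2.05×0.9258 + x×2.799 + (z_c − 2.05 − x)×3.394
Column 2: 1.24×0 + 29.5×2.82 + (z_c − 1.24 − 29.5)×3.394
The z_c×3.394 term appears on both sides and cancels. Collect the known terms of each column as K = Σ(ρt)_known − 3.394 × (depth of known layers): K_1 = 1.89789 − 3.394×2.05 = −5.05981; K_2 = 83.19 − 3.394×(1.24 + 29.5) = −21.14156.
Balance: K_1 − x×(3.394 − 2.799) = K_2, so x = (K_1 − K_2)/(3.394 − 2.799) = 16.0817/0.595 = 27 km.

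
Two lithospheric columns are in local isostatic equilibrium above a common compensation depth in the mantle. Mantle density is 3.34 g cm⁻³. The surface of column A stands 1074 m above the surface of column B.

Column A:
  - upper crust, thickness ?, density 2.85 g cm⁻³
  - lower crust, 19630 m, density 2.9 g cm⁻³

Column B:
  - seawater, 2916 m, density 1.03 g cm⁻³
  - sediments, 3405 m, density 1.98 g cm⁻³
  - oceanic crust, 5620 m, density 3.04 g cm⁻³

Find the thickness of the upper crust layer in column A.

Take the compensation level at the base of the deeper column (depth z_c below the surface of column A) and equate Σ ρ_i t_i down to z_c; mantle fills any gap and the z_c terms cancel.
Column A: x×2.85 + 19630×2.9 + (z_c − 19630 − x)×3.34
Column B: 1074×0 + 2916×1.03 + 3405×1.98 + 5620×3.04 + (z_c − 1074 − 11941)×3.34
The z_c×3.34 term appears on both sides and cancels. Collect the known terms of each column as K = Σ(ρt)_known − 3.34 × (depth of known layers): K_A = 56927 − 3.34×19630 = −8637.2; K_B = 26830.18 − 3.34×(1074 + 11941) = −16639.92.
Balance: K_A − x×(3.34 − 2.85) = K_B, so x = (K_A − K_B)/(3.34 − 2.85) = 8002.72/0.49 = 16300 m.

16300 m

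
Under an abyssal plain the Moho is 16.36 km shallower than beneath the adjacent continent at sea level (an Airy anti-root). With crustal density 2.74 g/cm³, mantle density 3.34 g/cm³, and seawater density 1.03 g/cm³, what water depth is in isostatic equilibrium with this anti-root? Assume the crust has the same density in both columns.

Replacing a thickness d of crust by seawater at the top must be balanced by replacing crust with mantle at the base: d (ρ_c − ρ_w) = a (ρ_m − ρ_c).
d = a (ρ_m − ρ_c)/(ρ_c − ρ_w) = 16.36 km × 0.6/1.71 = 5.74 km.

5.74 km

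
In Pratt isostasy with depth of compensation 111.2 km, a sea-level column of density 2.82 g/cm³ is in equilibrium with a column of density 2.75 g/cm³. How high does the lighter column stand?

ρ_ref D = ρ (D + h) → h = D (ρ_ref − ρ)/ρ.
h = 111.2 km × (2.82 − 2.75)/2.75 = 2.83 km.

2.83 km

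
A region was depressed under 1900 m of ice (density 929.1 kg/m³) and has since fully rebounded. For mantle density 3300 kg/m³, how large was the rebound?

Removing the load lets mantle flow back in; uplift u satisfies ρ_ice t = ρ_m u.
u = t ρ_ice/ρ_m = 1900 m × 929.1/3300 = 535 m.

535 m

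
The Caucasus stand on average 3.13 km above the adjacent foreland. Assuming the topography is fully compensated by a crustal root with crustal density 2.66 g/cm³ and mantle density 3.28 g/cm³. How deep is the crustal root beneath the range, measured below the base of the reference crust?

13.4 km

Equating mass per unit area of the two columns: the weight of the topography is balanced by the buoyancy of the root, ρ_c h = (ρ_m − ρ_c) r.
r = h · ρ_c / (ρ_m − ρ_c) = 3.13 km × 2.66 / (3.28 − 2.66) = 13.4 km.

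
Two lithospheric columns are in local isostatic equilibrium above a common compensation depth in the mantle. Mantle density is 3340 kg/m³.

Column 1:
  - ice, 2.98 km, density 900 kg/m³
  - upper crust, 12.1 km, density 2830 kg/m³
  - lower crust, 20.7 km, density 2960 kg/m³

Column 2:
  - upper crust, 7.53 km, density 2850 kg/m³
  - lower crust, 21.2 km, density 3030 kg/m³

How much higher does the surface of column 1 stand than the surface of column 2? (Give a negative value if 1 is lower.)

3.31 km

For any compensation level in the mantle, the mantle terms cancel and isostasy reduces to e = (Σt_1 − Σt_2) − (Σ(ρt)_1 − Σ(ρt)_2) / ρ_m.
Σt_1 = 35.78 km; Σt_2 = 28.73 km; Σ(ρt)_1 = 98197; Σ(ρt)_2 = 85696.5 (in km·kg/m³).
e = (35.78 − 28.73) − (98197 − 85696.5) / 3340 = 3.31 km.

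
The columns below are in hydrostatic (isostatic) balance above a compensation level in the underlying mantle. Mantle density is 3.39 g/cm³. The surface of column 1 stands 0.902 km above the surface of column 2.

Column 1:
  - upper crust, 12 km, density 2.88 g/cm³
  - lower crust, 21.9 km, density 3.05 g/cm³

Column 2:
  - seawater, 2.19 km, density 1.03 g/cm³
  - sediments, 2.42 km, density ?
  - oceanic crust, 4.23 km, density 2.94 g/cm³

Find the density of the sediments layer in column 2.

Take the compensation level at the base of the deeper column (depth z_c below the surface of column 1) and equate Σ ρ_i t_i down to z_c; mantle fills any gap and the z_c terms cancel.
Column 1: 12×2.88 + 21.9×3.05 + (z_c − 33.9)×3.39
Column 2: 0.902×0 + 2.19×1.03 + 2.42×ρ + 4.23×2.94 + (z_c − 0.902 − 8.84)×3.39
The z_c×3.39 term appears on both sides and cancels. Collect the known terms of each column as K = Σ(ρt)_known − 3.39 × (depth of known layers): K_1 = 101.355 − 3.39×33.9 = −13.566; K_2 = 14.6919 − 3.39×(0.902 + 8.84) = −18.33348.
Balance: K_1 = K_2 + 2.42×ρ, so ρ = (K_1 − K_2)/2.42 = 4.76748/2.42 = 1.97 g/cm³.

1.97 g/cm³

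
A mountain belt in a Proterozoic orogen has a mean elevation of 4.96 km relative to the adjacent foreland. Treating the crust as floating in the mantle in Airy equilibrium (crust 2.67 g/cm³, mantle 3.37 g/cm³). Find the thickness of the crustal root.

18.9 km

In Airy isostatic equilibrium: the weight of the topography is balanced by the buoyancy of the root, ρ_c h = (ρ_m − ρ_c) r.
r = h · ρ_c / (ρ_m − ρ_c) = 4.96 km × 2.67 / (3.37 − 2.67) = 18.9 km.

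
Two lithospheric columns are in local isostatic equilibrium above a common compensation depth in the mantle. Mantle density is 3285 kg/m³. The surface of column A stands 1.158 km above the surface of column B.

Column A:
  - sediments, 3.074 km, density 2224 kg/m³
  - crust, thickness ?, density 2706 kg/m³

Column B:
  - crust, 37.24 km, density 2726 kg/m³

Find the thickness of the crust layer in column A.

36.9 km

Take the compensation level at the base of the deeper column (depth z_c below the surface of column A) and equate Σ ρ_i t_i down to z_c; mantle fills any gap and the z_c terms cancel.
Column A: 3.074×2224 + x×2706 + (z_c − 3.074 − x)×3285
Column B: 1.158×0 + 37.24×2726 + (z_c − 1.158 − 37.24)×3285
The z_c×3285 term appears on both sides and cancels. Collect the known terms of each column as K = Σ(ρt)_known − 3285 × (depth of known layers): K_A = 6836.576 − 3285×3.074 = −3261.514; K_B = 101516.24 − 3285×(1.158 + 37.24) = −24621.19.
Balance: K_A − x×(3285 − 2706) = K_B, so x = (K_A − K_B)/(3285 − 2706) = 21359.7/579 = 36.9 km.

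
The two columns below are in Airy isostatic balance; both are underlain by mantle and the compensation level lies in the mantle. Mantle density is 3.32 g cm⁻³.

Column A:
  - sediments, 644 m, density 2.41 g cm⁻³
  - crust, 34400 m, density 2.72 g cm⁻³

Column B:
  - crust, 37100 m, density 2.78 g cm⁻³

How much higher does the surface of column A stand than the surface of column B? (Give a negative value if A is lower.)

359 m

For any compensation level in the mantle, the mantle terms cancel and isostasy reduces to e = (Σt_A − Σt_B) − (Σ(ρt)_A − Σ(ρt)_B) / ρ_m.
Σt_A = 35044 m; Σt_B = 37100 m; Σ(ρt)_A = 95120.04; Σ(ρt)_B = 103138 (in m·g cm⁻³).
e = (35044 − 37100) − (95120.04 − 103138) / 3.32 = 359 m.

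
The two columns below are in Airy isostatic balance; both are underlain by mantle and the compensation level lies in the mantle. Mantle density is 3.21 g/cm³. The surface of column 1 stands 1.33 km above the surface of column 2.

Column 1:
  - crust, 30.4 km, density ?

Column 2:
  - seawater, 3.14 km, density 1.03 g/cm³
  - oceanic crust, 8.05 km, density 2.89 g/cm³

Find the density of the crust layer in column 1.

Take the compensation level at the base of the deeper column (depth z_c below the surface of column 1) and equate Σ ρ_i t_i down to z_c; mantle fills any gap and the z_c terms cancel.
Column 1: 30.4×ρ + (z_c − 30.4)×3.21
Column 2: 1.33×0 + 3.14×1.03 + 8.05×2.89 + (z_c − 1.33 − 11.19)×3.21
The z_c×3.21 term appears on both sides and cancels. Collect the known terms of each column as K = Σ(ρt)_known − 3.21 × (depth of known layers): K_1 = 0 − 3.21×30.4 = −97.584; K_2 = 26.4987 − 3.21×(1.33 + 11.19) = −13.6905.
Balance: K_1 + 30.4×ρ = K_2, so ρ = (K_2 − K_1)/30.4 = 83.8935/30.4 = 2.76 g/cm³.

2.76 g/cm³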